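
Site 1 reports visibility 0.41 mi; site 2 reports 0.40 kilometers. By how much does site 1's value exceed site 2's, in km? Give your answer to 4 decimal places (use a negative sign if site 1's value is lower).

0.2598 km

site 1: 0.41 SM = 0.659831 km.
Difference: 0.659831 − 0.400000 = 0.2598 km.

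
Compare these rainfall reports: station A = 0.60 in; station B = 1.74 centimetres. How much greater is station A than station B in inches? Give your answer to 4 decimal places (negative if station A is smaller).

station B: 1.74 cm = 0.685039 in.
Difference: 0.600000 − 0.685039 = -0.0850 in.

-0.0850 in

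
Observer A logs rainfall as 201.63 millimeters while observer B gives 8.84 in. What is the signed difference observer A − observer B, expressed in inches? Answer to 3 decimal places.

-0.902 in

observer A: 201.63 mm = 7.93819 in.
Difference: 7.93819 − 8.84000 = -0.902 in.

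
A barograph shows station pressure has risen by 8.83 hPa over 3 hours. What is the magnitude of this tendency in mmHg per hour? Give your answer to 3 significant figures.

2.21 mmHg per hour

8.83 hPa / 3 h × 0.750062 mmHg/hPa = 2.21 mmHg/h.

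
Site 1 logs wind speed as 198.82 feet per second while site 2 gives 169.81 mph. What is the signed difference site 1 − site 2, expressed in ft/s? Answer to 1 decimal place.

-50.2 ft/s

site 2: 169.81 mph = 249.055 ft/s.
Difference: 198.820 − 249.055 = -50.2 ft/s.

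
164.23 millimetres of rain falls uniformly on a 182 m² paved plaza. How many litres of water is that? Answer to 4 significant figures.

29890 litres

1 mm over 1 m² is 1 L, so volume = 164.23 × 182 = 29889.86 L ≈ 29890 L.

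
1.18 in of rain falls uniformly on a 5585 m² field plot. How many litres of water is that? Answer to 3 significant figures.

Depth: 1.18 in × 25.4 = 29.972 mm.
1 mm over 1 m² is 1 L, so volume = 29.972 × 5585 = 167393.62 L ≈ 167000 L.

167000 litres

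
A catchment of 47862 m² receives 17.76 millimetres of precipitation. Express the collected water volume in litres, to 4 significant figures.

1 mm over 1 m² is 1 L, so volume = 17.76 × 47862 = 850029.12 L ≈ 850000 L.

850000 litres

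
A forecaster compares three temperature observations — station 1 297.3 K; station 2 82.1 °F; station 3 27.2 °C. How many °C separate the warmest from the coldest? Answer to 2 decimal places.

station 1: 297.3 K = 24.150 °C.
station 2: 82.1 °F = 27.833 °C.
Spread: 27.833 − 24.150 = 3.683 °C.

3.68 °C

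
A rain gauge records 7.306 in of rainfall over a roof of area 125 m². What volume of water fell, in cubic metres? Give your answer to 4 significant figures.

Depth: 7.306 in × 25.4 = 185.5724 mm.
1 mm over 1 m² is 1 L, so volume = 185.5724 × 125 = 23196.55 L = 23.20 m³.

23.20 cubic metres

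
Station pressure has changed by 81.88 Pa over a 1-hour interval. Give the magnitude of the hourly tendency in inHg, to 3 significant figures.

81.88 Pa / 1 h × 0.0002953 inHg/Pa = 0.0242 inHg/h.

0.0242 inHg per hour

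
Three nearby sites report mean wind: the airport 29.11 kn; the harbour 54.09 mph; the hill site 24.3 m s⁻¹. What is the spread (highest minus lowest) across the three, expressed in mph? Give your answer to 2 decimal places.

20.86 mph

the airport: 29.11 kt = 33.4992 mph.
the hill site: 24.3 m/s = 54.3576 mph.
Spread: 54.3576 − 33.4992 = 20.86 mph.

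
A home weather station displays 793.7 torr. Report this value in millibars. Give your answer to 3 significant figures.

1060 mb

1 mmHg = 1.33322 mb, so 793.7 × 1.33322 = 1060 mb.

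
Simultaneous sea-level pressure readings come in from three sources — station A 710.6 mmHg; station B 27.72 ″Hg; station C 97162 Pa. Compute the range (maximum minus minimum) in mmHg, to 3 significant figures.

station B: 27.72 inHg = 704.088 mmHg.
station C: 97162 Pa = 728.775 mmHg.
Spread: 728.775 − 704.088 = 24.7 mmHg.

24.7 mmHg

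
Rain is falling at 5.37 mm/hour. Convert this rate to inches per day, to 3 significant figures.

5.37 mm/hour × 0.0393701 in/mm × 24 hour/day = 5.07 in/day.

5.07 in/day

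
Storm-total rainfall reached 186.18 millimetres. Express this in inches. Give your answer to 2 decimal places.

7.33 in

1 mm = 0.0393701 in, so 186.18 × 0.0393701 = 7.33 in.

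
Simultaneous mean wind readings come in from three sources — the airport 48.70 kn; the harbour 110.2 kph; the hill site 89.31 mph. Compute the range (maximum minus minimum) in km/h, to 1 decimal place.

the airport: 48.70 kt = 90.192 km/h.
the hill site: 89.31 mph = 143.731 km/h.
Spread: 143.731 − 90.192 = 53.5 km/h.

53.5 km/h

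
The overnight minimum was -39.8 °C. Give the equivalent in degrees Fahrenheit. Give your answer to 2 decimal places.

°F = °C × 9/5 + 32 = -39.8 × 1.8 + 32 = -39.64 °F.

-39.64 °F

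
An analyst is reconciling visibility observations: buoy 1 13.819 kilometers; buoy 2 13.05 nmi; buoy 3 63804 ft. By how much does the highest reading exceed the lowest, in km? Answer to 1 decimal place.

buoy 2: 13.05 nmi = 24.1686 km.
buoy 3: 63804 ft = 19.4475 km.
Spread: 24.1686 − 13.8190 = 10.3 km.

10.3 km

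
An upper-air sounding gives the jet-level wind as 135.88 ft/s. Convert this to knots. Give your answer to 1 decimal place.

80.5 kt

1 ft/s = 0.592484 kt, so 135.88 × 0.592484 = 80.5 kt.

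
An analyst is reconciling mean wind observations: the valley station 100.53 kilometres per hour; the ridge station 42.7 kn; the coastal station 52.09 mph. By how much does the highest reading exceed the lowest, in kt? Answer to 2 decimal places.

the valley station: 100.53 km/h = 54.2819 kt.
the coastal station: 52.09 mph = 45.2650 kt.
Spread: 54.2819 − 42.7000 = 11.58 kt.

11.58 kt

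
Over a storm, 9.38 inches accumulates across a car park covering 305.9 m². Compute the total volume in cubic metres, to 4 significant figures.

72.88 cubic metres

Depth: 9.38 in × 25.4 = 238.252 mm.
1 mm over 1 m² is 1 L, so volume = 238.252 × 305.9 = 72881.287 L = 72.88 m³.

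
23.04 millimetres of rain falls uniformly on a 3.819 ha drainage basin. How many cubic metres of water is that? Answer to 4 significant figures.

Area: 3.819 ha = 38190 m².
1 mm over 1 m² is 1 L, so volume = 23.04 × 38190 = 879897.6 L = 879.9 m³.

879.9 cubic metres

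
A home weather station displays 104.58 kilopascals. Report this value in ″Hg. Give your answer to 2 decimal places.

1 kPa = 0.2953 inHg, so 104.58 × 0.2953 = 30.88 inHg.

30.88 inHg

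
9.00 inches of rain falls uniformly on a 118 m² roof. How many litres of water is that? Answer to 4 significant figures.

Depth: 9.00 in × 25.4 = 228.6 mm.
1 mm over 1 m² is 1 L, so volume = 228.6 × 118 = 26974.8 L ≈ 26970 L.

26970 litres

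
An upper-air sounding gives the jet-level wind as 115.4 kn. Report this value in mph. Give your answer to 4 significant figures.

132.8 mph

1 kt = 1.15078 mph, so 115.4 × 1.15078 = 132.8 mph.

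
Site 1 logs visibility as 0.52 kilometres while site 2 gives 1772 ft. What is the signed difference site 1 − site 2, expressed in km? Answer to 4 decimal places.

-0.0201 km

site 2: 1772 ft = 0.540106 km.
Difference: 0.520000 − 0.540106 = -0.0201 km.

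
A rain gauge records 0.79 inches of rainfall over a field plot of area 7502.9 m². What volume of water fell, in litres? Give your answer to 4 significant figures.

Depth: 0.79 in × 25.4 = 20.066 mm.
1 mm over 1 m² is 1 L, so volume = 20.066 × 7502.9 = 150553.19 L ≈ 150600 L.

150600 litres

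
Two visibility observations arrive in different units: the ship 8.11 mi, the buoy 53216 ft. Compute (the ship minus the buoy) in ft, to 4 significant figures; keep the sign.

-10400 ft

the ship: 8.11 SM = 42820.80 ft.
Difference: 42820.80 − 53216.00 = -10400 ft.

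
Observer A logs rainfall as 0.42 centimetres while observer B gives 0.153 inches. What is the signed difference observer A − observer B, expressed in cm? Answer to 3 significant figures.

0.0314 cm

observer B: 0.153 in = 0.388620 cm.
Difference: 0.420000 − 0.388620 = 0.0314 cm.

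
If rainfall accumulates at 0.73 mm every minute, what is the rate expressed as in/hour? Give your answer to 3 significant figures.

1.72 in/hour

0.73 mm/minute × 0.0393701 in/mm × 60 minute/hour = 1.72 in/hour.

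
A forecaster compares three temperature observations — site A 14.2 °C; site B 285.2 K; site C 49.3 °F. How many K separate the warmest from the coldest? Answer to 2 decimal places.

site B: 285.2 K = 12.050 °C.
site C: 49.3 °F = 9.611 °C.
Spread: 14.200 − 9.611 = 4.589 °C.

4.59 K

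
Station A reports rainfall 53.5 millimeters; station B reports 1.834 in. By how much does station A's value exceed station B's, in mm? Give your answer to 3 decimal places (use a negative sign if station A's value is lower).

station B: 1.834 in = 46.58360 mm.
Difference: 53.50000 − 46.58360 = 6.916 mm.

6.916 mm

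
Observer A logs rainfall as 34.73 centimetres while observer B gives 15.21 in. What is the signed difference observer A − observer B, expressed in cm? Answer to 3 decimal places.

-3.903 cm

observer B: 15.21 in = 38.63340 cm.
Difference: 34.73000 − 38.63340 = -3.903 cm.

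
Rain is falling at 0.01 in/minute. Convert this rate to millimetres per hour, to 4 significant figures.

0.01 in/minute × 25.4 mm/in × 60 minute/hour = 15.24 mm/hour.

15.24 mm/hour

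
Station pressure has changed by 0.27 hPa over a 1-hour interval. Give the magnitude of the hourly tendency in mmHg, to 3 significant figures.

0.27 hPa / 1 h × 0.750062 mmHg/hPa = 0.203 mmHg/h.

0.203 mmHg per hour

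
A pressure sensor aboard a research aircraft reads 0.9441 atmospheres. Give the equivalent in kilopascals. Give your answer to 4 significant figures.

1 atm = 101.325 kPa, so 0.9441 × 101.325 = 95.66 kPa.

95.66 kPa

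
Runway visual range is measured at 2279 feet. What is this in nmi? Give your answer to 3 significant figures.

0.375 nmi

1 ft = 0.000164579 nmi, so 2279 × 0.000164579 = 0.375 nmi.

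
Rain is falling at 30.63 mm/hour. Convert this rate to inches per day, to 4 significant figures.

28.94 in/day

30.63 mm/hour × 0.0393701 in/mm × 24 hour/day = 28.94 in/day.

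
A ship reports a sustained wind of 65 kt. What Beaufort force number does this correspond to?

Beaufort force 12

65 kt lies in the Beaufort 12 band (hurricane force, ≥64 kt).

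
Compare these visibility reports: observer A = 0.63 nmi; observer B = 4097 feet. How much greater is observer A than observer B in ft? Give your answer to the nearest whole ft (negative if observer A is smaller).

observer A: 0.63 nmi = 3827.95 ft.
Difference: 3827.95 − 4097.00 = -269 ft.

-269 ft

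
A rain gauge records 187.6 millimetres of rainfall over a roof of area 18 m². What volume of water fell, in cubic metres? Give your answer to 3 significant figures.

1 mm over 1 m² is 1 L, so volume = 187.6 × 18 = 3376.8 L = 3.38 m³.

3.38 cubic metres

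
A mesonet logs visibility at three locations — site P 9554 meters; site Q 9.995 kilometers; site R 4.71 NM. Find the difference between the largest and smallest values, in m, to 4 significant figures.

site Q: 9.995 km = 9995.00 m.
site R: 4.71 nmi = 8722.92 m.
Spread: 9995.00 − 8722.92 = 1272 m.

1272 m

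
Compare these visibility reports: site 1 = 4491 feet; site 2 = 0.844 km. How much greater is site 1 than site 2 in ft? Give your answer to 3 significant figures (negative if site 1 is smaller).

site 2: 0.844 km = 2769.03 ft.
Difference: 4491.00 − 2769.03 = 1720 ft.

1720 ft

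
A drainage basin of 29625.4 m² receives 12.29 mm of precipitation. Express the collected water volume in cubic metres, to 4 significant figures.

364.1 cubic metres

1 mm over 1 m² is 1 L, so volume = 12.29 × 29625.4 = 364096.17 L = 364.1 m³.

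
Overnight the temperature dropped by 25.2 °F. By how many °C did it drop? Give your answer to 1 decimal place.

14.0 °C

Converting a difference, only the 9/5 scale factor applies: Δ°C = 25.2 × 0.5556 = 14.0 °C.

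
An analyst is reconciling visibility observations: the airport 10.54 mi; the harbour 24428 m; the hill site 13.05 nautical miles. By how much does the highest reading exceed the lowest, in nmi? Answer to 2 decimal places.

4.03 nmi

the airport: 10.54 SM = 9.1590 nmi.
the harbour: 24428 m = 13.1901 nmi.
Spread: 13.1901 − 9.1590 = 4.03 nmi.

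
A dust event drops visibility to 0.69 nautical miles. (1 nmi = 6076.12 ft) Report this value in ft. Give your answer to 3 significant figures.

4190 ft

1 nmi = 6076.12 ft, so 0.69 × 6076.12 = 4190 ft.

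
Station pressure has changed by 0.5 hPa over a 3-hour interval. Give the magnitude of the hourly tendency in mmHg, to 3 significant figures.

0.125 mmHg per hour

0.5 hPa / 3 h × 0.750062 mmHg/hPa = 0.125 mmHg/h.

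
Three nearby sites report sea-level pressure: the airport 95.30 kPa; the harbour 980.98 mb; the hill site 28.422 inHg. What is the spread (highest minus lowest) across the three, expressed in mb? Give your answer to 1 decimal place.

28.0 mb

the airport: 95.30 kPa = 953.000 mb.
the hill site: 28.422 inHg = 962.479 mb.
Spread: 980.980 − 953.000 = 28.0 mb.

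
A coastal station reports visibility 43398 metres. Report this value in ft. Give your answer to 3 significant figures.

1 m = 3.28084 ft, so 43398 × 3.28084 = 142000 ft.

142000 ft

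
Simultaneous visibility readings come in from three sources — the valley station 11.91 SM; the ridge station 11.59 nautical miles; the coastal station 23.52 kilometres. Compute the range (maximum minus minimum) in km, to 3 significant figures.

the valley station: 11.91 SM = 19.1673 km.
the ridge station: 11.59 nmi = 21.4647 km.
Spread: 23.5200 − 19.1673 = 4.35 km.

4.35 km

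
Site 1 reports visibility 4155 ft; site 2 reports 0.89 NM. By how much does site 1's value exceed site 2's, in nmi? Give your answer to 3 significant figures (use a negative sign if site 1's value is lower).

-0.206 nmi

site 1: 4155 ft = 0.68383 nmi.
Difference: 0.68383 − 0.89000 = -0.206 nmi.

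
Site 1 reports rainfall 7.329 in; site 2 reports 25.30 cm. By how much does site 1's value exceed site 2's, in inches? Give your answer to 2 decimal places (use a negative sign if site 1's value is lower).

site 2: 25.30 cm = 9.9606 in.
Difference: 7.3290 − 9.9606 = -2.63 in.

-2.63 in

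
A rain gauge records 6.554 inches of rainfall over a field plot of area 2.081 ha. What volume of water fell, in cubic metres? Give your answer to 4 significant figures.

3464 cubic metres

Depth: 6.554 in × 25.4 = 166.4716 mm.
Area: 2.081 ha = 20810 m².
1 mm over 1 m² is 1 L, so volume = 166.4716 × 20810 = 3464274 L = 3464 m³.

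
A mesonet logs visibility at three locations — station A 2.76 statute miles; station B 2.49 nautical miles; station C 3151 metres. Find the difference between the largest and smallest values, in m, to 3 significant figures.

station A: 2.76 SM = 4441.79 m.
station B: 2.49 nmi = 4611.48 m.
Spread: 4611.48 − 3151.00 = 1460 m.

1460 m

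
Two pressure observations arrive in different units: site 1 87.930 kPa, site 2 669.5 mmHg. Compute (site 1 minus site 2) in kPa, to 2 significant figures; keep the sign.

site 2: 669.5 mmHg = 89.259 kPa.
Difference: 87.930 − 89.259 = -1.3 kPa.

-1.3 kPa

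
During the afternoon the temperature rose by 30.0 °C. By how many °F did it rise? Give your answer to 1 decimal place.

54.0 °F

Converting a difference, only the 9/5 scale factor applies: Δ°F = 30.0 × 1.8 = 54.0 °F.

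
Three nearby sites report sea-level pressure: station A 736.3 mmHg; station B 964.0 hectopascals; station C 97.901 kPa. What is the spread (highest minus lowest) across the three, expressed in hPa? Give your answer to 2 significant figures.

station A: 736.3 mmHg = 981.65 hPa.
station C: 97.901 kPa = 979.01 hPa.
Spread: 981.65 − 964.00 = 18 hPa.

18 hPa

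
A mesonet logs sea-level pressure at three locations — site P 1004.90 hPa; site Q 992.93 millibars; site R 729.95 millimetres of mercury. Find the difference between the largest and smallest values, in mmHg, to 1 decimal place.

23.8 mmHg

site P: 1004.90 hPa = 753.737 mmHg.
site Q: 992.93 mb = 744.759 mmHg.
Spread: 753.737 − 729.950 = 23.8 mmHg.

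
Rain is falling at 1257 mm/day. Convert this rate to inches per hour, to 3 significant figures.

2.06 in/hour

1257 mm/day × 0.0393701 in/mm × 0.0416667 day/hour = 2.06 in/hour.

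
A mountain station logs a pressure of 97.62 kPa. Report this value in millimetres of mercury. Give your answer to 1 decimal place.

732.2 mmHg

1 kPa = 7.50062 mmHg, so 97.62 × 7.50062 = 732.2 mmHg.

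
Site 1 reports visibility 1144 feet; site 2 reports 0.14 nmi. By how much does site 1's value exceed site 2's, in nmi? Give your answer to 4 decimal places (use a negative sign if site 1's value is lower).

site 1: 1144 ft = 0.188278 nmi.
Difference: 0.188278 − 0.140000 = 0.0483 nmi.

0.0483 nmi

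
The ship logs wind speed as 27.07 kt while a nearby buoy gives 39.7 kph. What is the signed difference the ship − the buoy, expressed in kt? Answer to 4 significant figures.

5.634 kt

the buoy: 39.7 km/h = 21.43629 kt.
Difference: 27.07000 − 21.43629 = 5.634 kt.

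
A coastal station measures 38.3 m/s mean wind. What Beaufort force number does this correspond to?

Beaufort force 12

38.3 m/s lies in the Beaufort 12 band (hurricane force, ≥32.7 m/s).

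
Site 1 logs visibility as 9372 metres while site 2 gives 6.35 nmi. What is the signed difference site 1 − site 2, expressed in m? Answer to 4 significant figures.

-2388 m

site 2: 6.35 nmi = 11760.20 m.
Difference: 9372.00 − 11760.20 = -2388 m.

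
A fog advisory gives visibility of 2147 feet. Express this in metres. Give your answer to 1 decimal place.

1 ft = 0.3048 m, so 2147 × 0.3048 = 654.4 m.

654.4 m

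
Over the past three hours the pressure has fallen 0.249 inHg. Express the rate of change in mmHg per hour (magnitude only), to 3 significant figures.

0.249 inHg / 3 h × 25.4 mmHg/inHg = 2.11 mmHg/h.

2.11 mmHg per hour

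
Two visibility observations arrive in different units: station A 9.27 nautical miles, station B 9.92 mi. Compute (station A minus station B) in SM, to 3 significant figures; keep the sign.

station A: 9.27 nmi = 10.66773 SM.
Difference: 10.66773 − 9.92000 = 0.748 SM.

0.748 SM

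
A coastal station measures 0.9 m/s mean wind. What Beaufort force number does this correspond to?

Beaufort force 1

0.9 m/s lies in the Beaufort 1 band (light air, 0.3–1.5 m/s).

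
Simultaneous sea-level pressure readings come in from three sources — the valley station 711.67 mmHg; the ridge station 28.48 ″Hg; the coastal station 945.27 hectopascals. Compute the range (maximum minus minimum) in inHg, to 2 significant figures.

0.57 inHg

the valley station: 711.67 mmHg = 28.0185 inHg.
the coastal station: 945.27 hPa = 27.9138 inHg.
Spread: 28.4800 − 27.9138 = 0.57 inHg.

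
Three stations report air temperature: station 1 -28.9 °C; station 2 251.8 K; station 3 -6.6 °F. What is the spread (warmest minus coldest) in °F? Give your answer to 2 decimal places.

station 2: 251.8 K = -21.350 °C.
station 3: -6.6 °F = -21.444 °C.
Spread: (-21.350) − (-28.900) = 7.550 °C = 13.59 °F.

13.59 °F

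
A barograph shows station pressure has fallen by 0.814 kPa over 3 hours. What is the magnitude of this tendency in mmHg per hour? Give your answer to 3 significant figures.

2.04 mmHg per hour

0.814 kPa / 3 h × 7.50062 mmHg/kPa = 2.04 mmHg/h.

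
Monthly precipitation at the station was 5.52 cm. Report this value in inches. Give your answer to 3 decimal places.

2.173 in

1 cm = 0.393701 in, so 5.52 × 0.393701 = 2.173 in.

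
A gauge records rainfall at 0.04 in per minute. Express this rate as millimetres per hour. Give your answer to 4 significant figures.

60.96 mm/hour

0.04 in/minute × 25.4 mm/in × 60 minute/hour = 60.96 mm/hour.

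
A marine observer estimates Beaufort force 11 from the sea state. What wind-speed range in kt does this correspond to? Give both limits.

56 to 63 kt

Beaufort 11 (violent storm) spans 56–63 knots.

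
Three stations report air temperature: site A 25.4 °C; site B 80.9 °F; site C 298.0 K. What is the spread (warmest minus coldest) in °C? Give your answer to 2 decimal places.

2.32 °C

site B: 80.9 °F = 27.167 °C.
site C: 298.0 K = 24.850 °C.
Spread: 27.167 − 24.850 = 2.317 °C.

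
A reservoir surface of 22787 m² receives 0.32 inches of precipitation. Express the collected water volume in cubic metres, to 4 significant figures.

185.2 cubic metres

Depth: 0.32 in × 25.4 = 8.128 mm.
1 mm over 1 m² is 1 L, so volume = 8.128 × 22787 = 185212.74 L = 185.2 m³.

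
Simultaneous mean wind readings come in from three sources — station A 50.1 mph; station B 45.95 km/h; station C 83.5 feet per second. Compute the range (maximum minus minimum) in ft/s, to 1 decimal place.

station A: 50.1 mph = 73.480 ft/s.
station B: 45.95 km/h = 41.876 ft/s.
Spread: 83.500 − 41.876 = 41.6 ft/s.

41.6 ft/s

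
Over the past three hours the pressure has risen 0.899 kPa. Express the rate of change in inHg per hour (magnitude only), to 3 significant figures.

0.0885 inHg per hour

0.899 kPa / 3 h × 0.2953 inHg/kPa = 0.0885 inHg/h.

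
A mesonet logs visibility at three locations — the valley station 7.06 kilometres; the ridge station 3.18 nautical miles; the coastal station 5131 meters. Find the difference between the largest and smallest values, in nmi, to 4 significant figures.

1.042 nmi

the valley station: 7.06 km = 3.81210 nmi.
the coastal station: 5131 m = 2.77052 nmi.
Spread: 3.81210 − 2.77052 = 1.042 nmi.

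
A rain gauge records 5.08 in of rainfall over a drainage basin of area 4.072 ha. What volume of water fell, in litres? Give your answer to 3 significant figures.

Depth: 5.08 in × 25.4 = 129.032 mm.
Area: 4.072 ha = 40720 m².
1 mm over 1 m² is 1 L, so volume = 129.032 × 40720 = 5254183 L ≈ 5250000 L.

5250000 litres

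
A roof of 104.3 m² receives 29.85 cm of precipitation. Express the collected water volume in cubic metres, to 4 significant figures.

Depth: 29.85 cm × 10 = 298.5 mm.
1 mm over 1 m² is 1 L, so volume = 298.5 × 104.3 = 31133.55 L = 31.13 m³.

31.13 cubic metres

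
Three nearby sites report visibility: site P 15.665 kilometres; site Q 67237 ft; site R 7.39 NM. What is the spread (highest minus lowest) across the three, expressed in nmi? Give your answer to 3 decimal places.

site P: 15.665 km = 8.45842 nmi.
site Q: 67237 ft = 11.06579 nmi.
Spread: 11.06579 − 7.39000 = 3.676 nmi.

3.676 nmi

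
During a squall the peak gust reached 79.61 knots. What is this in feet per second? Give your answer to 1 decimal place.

1 kt = 1.68781 ft/s, so 79.61 × 1.68781 = 134.4 ft/s.

134.4 ft/s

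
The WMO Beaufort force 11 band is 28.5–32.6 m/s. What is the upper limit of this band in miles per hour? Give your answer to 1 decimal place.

72.9 mph

28.5–32.6 m/s × 2.237 = 63.8–72.9 mph.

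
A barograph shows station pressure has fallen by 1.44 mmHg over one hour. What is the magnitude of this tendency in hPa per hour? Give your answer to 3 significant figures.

1.44 mmHg / 1 h × 1.33322 hPa/mmHg = 1.92 hPa/h.

1.92 hPa per hour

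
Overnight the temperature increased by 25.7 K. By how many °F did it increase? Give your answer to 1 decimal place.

46.3 °F

For a temperature change the 32° offset cancels: Δ°F = 25.7 × 1.8 = 46.3 °F.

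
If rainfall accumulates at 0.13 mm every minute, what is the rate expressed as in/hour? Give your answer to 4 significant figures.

0.13 mm/minute × 0.0393701 in/mm × 60 minute/hour = 0.3071 in/hour.

0.3071 in/hour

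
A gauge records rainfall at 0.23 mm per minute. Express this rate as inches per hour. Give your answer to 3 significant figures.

0.543 in/hour

0.23 mm/minute × 0.0393701 in/mm × 60 minute/hour = 0.543 in/hour.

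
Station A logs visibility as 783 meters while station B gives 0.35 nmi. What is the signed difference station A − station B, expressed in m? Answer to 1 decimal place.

134.8 m

station B: 0.35 nmi = 648.200 m.
Difference: 783.000 − 648.200 = 134.8 m.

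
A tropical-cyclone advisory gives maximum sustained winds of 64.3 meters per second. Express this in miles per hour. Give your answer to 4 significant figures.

1 m/s = 2.23694 mph, so 64.3 × 2.23694 = 143.8 mph.

143.8 mph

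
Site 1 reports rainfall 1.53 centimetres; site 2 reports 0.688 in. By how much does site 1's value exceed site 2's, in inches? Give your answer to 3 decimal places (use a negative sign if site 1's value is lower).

site 1: 1.53 cm = 0.60236 in.
Difference: 0.60236 − 0.68800 = -0.086 in.

-0.086 in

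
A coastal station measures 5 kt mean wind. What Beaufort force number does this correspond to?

Beaufort force 2

5 kt lies in the Beaufort 2 band (light breeze, 4–6 kt).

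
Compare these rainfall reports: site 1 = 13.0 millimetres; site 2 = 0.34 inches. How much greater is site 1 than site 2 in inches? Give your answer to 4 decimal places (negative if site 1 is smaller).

0.1718 in

site 1: 13.0 mm = 0.511811 in.
Difference: 0.511811 − 0.340000 = 0.1718 in.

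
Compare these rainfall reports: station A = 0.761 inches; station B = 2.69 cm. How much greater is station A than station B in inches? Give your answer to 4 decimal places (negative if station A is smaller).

-0.2981 in

station B: 2.69 cm = 1.059055 in.
Difference: 0.761000 − 1.059055 = -0.2981 in.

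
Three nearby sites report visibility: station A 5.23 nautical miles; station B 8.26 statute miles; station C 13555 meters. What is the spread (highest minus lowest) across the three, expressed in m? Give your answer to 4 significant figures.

station A: 5.23 nmi = 9685.96 m.
station B: 8.26 SM = 13293.18 m.
Spread: 13555.00 − 9685.96 = 3869 m.

3869 m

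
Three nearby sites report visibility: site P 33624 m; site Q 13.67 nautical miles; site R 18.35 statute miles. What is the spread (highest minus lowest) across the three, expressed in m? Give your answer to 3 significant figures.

site Q: 13.67 nmi = 25316.84 m.
site R: 18.35 SM = 29531.46 m.
Spread: 33624.00 − 25316.84 = 8310 m.

8310 m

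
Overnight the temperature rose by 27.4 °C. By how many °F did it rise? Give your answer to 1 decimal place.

49.3 °F

For a temperature change the 32° offset cancels: Δ°F = 27.4 × 1.8 = 49.3 °F.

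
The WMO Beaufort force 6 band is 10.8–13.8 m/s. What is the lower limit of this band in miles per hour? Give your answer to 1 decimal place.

24.2 mph

10.8–13.8 m/s × 2.237 = 24.2–30.9 mph.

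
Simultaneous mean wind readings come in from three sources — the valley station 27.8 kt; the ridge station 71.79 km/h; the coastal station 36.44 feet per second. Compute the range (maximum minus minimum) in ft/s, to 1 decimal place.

29.0 ft/s

the valley station: 27.8 kt = 46.921 ft/s.
the ridge station: 71.79 km/h = 65.425 ft/s.
Spread: 65.425 − 36.440 = 29.0 ft/s.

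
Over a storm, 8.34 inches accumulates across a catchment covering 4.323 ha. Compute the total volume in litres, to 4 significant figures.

9158000 litres

Depth: 8.34 in × 25.4 = 211.836 mm.
Area: 4.323 ha = 43230 m².
1 mm over 1 m² is 1 L, so volume = 211.836 × 43230 = 9157670.3 L ≈ 9158000 L.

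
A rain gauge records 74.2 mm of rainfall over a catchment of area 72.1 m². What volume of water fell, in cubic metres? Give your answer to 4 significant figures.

5.350 cubic metres

1 mm over 1 m² is 1 L, so volume = 74.2 × 72.1 = 5349.82 L = 5.350 m³.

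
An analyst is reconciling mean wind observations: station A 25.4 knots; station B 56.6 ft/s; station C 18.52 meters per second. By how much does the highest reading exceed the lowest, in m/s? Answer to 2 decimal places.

5.45 m/s

station A: 25.4 kt = 13.0669 m/s.
station B: 56.6 ft/s = 17.2517 m/s.
Spread: 18.5200 − 13.0669 = 5.45 m/s.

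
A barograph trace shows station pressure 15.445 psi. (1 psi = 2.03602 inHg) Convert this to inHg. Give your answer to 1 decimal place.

31.4 inHg

1 psi = 2.03602 inHg, so 15.445 × 2.03602 = 31.4 inHg.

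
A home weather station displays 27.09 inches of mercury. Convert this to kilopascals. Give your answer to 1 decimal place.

1 inHg = 3.38639 kPa, so 27.09 × 3.38639 = 91.7 kPa.

91.7 kPa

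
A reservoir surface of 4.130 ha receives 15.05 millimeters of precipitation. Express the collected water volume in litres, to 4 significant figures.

621600 litres

Area: 4.130 ha = 41300 m².
1 mm over 1 m² is 1 L, so volume = 15.05 × 41300 = 621565 L ≈ 621600 L.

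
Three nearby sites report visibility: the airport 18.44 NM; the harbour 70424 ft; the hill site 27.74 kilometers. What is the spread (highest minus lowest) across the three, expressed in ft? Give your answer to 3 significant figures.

41600 ft

the airport: 18.44 nmi = 112043.57 ft.
the hill site: 27.74 km = 91010.50 ft.
Spread: 112043.57 − 70424.00 = 41600 ft.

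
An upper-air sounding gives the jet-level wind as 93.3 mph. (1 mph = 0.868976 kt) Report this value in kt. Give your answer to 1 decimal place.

1 mph = 0.868976 kt, so 93.3 × 0.868976 = 81.1 kt.

81.1 kt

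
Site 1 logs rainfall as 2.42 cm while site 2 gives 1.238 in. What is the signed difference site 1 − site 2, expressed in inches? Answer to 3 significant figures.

site 1: 2.42 cm = 0.95276 in.
Difference: 0.95276 − 1.23800 = -0.285 in.

-0.285 in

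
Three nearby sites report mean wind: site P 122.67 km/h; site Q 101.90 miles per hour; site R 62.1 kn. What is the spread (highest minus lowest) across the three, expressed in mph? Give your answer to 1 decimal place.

30.4 mph

site P: 122.67 km/h = 76.224 mph.
site R: 62.1 kt = 71.463 mph.
Spread: 101.900 − 71.463 = 30.4 mph.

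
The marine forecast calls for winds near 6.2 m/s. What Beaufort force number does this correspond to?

Beaufort force 4

6.2 m/s lies in the Beaufort 4 band (moderate breeze, 5.5–7.9 m/s).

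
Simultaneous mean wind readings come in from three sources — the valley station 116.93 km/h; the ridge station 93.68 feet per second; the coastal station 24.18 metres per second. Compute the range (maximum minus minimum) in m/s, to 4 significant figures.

8.301 m/s

the valley station: 116.93 km/h = 32.48056 m/s.
the ridge station: 93.68 ft/s = 28.55366 m/s.
Spread: 32.48056 − 24.18000 = 8.301 m/s.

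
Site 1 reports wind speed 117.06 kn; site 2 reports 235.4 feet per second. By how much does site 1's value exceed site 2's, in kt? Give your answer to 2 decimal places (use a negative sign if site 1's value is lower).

site 2: 235.4 ft/s = 139.4707 kt.
Difference: 117.0600 − 139.4707 = -22.41 kt.

-22.41 kt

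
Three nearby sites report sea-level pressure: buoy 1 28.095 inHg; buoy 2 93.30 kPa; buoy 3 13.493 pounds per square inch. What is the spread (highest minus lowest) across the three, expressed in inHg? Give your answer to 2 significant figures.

buoy 2: 93.30 kPa = 27.5515 inHg.
buoy 3: 13.493 psi = 27.4720 inHg.
Spread: 28.0950 − 27.4720 = 0.62 inHg.

0.62 inHg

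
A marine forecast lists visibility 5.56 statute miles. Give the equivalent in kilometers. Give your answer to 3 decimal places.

8.948 km

1 SM = 1.60934 km, so 5.56 × 1.60934 = 8.948 km.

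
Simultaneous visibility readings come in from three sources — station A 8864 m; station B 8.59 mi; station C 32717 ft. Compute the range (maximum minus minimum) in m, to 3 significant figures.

4960 m

station B: 8.59 SM = 13824.26 m.
station C: 32717 ft = 9972.14 m.
Spread: 13824.26 − 8864.00 = 4960 m.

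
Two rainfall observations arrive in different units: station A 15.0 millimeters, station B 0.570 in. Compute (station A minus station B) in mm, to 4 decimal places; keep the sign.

station B: 0.570 in = 14.478000 mm.
Difference: 15.000000 − 14.478000 = 0.5220 mm.

0.5220 mm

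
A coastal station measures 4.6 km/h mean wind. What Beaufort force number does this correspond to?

Beaufort force 1

4.6 km/h = 1.3 m/s, which is Beaufort 1 (light air, 0.3–1.5 m/s).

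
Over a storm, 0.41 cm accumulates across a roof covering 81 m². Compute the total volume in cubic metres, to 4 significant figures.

0.3321 cubic metres

Depth: 0.41 cm × 10 = 4.1 mm.
1 mm over 1 m² is 1 L, so volume = 4.1 × 81 = 332.1 L = 0.3321 m³.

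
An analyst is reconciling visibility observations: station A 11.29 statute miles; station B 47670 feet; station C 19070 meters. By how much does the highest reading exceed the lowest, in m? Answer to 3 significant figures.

4540 m

station A: 11.29 SM = 18169.49 m.
station B: 47670 ft = 14529.82 m.
Spread: 19070.00 − 14529.82 = 4540 m.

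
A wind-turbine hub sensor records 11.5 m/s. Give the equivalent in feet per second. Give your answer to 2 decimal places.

37.73 ft/s

1 m/s = 3.28084 ft/s, so 11.5 × 3.28084 = 37.73 ft/s.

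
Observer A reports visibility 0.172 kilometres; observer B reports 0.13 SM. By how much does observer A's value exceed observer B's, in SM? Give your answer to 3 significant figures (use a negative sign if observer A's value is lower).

observer A: 0.172 km = 0.106876 SM.
Difference: 0.106876 − 0.130000 = -0.0231 SM.

-0.0231 SM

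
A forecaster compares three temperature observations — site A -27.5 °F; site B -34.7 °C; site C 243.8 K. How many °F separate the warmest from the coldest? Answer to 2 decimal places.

site A: -27.5 °F = -33.056 °C.
site C: 243.8 K = -29.350 °C.
Spread: (-29.350) − (-34.700) = 5.350 °C = 9.63 °F.

9.63 °F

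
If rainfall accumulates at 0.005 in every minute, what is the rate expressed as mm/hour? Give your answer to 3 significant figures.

7.62 mm/hour

0.005 in/minute × 25.4 mm/in × 60 minute/hour = 7.62 mm/hour.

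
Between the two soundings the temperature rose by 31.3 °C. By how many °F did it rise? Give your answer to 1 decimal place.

56.3 °F

Converting a difference, only the 9/5 scale factor applies: Δ°F = 31.3 × 1.8 = 56.3 °F.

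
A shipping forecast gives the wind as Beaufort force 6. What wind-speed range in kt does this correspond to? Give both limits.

22 to 27 kt

Beaufort 6 (strong breeze) spans 22–27 knots.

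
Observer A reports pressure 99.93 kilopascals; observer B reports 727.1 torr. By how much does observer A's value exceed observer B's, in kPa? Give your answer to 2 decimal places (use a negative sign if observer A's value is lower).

2.99 kPa

observer B: 727.1 mmHg = 96.9387 kPa.
Difference: 99.9300 − 96.9387 = 2.99 kPa.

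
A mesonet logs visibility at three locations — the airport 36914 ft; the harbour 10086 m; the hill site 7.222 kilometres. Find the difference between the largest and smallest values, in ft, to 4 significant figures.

13220 ft

the harbour: 10086 m = 33090.55 ft.
the hill site: 7.222 km = 23694.23 ft.
Spread: 36914.00 − 23694.23 = 13220 ft.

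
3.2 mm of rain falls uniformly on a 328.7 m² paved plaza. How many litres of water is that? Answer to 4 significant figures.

1052 litres

1 mm over 1 m² is 1 L, so volume = 3.2 × 328.7 = 1051.84 L ≈ 1052 L.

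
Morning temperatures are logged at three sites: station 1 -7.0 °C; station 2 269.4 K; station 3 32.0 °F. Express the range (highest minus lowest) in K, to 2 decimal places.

7.00 K

station 2: 269.4 K = -3.750 °C.
station 3: 32.0 °F = 0.000 °C.
Spread: 0.000 − (-7.000) = 7.000 °C.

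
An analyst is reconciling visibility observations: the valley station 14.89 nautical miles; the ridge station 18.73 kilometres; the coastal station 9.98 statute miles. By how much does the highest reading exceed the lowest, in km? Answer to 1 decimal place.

the valley station: 14.89 nmi = 27.576 km.
the coastal station: 9.98 SM = 16.061 km.
Spread: 27.576 − 16.061 = 11.5 km.

11.5 km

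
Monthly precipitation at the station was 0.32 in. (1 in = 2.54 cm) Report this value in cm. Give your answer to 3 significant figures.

1 in = 2.54 cm, so 0.32 × 2.54 = 0.813 cm.

0.813 cm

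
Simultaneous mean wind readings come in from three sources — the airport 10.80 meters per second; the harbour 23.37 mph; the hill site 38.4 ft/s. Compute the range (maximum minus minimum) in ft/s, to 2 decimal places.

4.12 ft/s

the airport: 10.80 m/s = 35.4331 ft/s.
the harbour: 23.37 mph = 34.2760 ft/s.
Spread: 38.4000 − 34.2760 = 4.12 ft/s.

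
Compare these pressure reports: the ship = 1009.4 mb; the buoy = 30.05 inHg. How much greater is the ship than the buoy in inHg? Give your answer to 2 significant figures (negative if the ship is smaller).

the ship: 1009.4 mb = 29.8076 inHg.
Difference: 29.8076 − 30.0500 = -0.24 inHg.

-0.24 inHg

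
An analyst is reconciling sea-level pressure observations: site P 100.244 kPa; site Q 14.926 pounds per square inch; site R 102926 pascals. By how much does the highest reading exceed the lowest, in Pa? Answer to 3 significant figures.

site P: 100.244 kPa = 100244.00 Pa.
site Q: 14.926 psi = 102911.15 Pa.
Spread: 102926.00 − 100244.00 = 2680 Pa.

2680 Pa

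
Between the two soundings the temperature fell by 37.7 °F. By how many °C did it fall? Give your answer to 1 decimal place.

A change of 1 °C equals a change of 1.8 °F: Δ°C = 37.7 × 0.5556 = 20.9 °C.

20.9 °C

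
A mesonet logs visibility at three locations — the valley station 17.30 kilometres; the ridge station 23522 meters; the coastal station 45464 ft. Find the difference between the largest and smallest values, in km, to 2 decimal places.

the ridge station: 23522 m = 23.5220 km.
the coastal station: 45464 ft = 13.8574 km.
Spread: 23.5220 − 13.8574 = 9.66 km.

9.66 km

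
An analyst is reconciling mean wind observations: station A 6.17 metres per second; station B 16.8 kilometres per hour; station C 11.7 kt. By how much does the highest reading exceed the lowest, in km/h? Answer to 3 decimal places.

station A: 6.17 m/s = 22.21200 km/h.
station C: 11.7 kt = 21.66840 km/h.
Spread: 22.21200 − 16.80000 = 5.412 km/h.

5.412 km/h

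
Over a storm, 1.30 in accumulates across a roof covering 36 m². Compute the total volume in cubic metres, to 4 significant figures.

1.189 cubic metres

Depth: 1.30 in × 25.4 = 33.02 mm.
1 mm over 1 m² is 1 L, so volume = 33.02 × 36 = 1188.72 L = 1.189 m³.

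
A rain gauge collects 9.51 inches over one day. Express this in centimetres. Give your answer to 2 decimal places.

24.16 cm

1 in = 2.54 cm, so 9.51 × 2.54 = 24.16 cm.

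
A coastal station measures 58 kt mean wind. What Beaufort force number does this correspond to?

58 kt lies in the Beaufort 11 band (violent storm, 56–63 kt).

Beaufort force 11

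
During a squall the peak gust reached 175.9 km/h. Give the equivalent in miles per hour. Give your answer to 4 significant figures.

1 km/h = 0.621371 mph, so 175.9 × 0.621371 = 109.3 mph.

109.3 mph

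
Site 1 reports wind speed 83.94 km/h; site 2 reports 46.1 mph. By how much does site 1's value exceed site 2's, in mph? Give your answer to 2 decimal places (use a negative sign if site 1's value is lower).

6.06 mph

site 1: 83.94 km/h = 52.1579 mph.
Difference: 52.1579 − 46.1000 = 6.06 mph.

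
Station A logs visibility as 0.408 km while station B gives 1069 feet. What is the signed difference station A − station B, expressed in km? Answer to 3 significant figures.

0.0822 km

station B: 1069 ft = 0.325831 km.
Difference: 0.408000 − 0.325831 = 0.0822 km.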